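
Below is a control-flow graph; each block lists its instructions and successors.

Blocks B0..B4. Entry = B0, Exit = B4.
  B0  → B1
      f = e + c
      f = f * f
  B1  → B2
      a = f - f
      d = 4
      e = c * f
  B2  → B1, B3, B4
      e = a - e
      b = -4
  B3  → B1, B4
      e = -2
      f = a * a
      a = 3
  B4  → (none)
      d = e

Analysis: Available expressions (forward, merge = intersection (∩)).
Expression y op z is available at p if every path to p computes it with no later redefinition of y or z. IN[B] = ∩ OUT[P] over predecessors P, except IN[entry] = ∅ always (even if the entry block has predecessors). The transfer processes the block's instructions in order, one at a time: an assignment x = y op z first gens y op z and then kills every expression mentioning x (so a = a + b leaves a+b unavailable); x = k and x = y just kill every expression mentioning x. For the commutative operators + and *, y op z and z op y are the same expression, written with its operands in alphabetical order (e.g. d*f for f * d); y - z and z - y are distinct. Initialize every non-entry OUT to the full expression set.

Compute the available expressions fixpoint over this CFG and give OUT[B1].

Per-block solution:
  B0: | IN={} | OUT={c+e}
  B1: | IN={} | OUT={c*f, f-f}
  B2: | IN={c*f, f-f} | OUT={c*f, f-f}
  B3: | IN={c*f, f-f} | OUT={}
  B4: | IN={} | OUT={}

Merge at B1: IN[B1] = OUT[B0] ∩ OUT[B2] ∩ OUT[B3] = {}
Applying B1's transfer function to that IN value gives OUT[B1] (row B1 above).

Answer: {c*f, f-f}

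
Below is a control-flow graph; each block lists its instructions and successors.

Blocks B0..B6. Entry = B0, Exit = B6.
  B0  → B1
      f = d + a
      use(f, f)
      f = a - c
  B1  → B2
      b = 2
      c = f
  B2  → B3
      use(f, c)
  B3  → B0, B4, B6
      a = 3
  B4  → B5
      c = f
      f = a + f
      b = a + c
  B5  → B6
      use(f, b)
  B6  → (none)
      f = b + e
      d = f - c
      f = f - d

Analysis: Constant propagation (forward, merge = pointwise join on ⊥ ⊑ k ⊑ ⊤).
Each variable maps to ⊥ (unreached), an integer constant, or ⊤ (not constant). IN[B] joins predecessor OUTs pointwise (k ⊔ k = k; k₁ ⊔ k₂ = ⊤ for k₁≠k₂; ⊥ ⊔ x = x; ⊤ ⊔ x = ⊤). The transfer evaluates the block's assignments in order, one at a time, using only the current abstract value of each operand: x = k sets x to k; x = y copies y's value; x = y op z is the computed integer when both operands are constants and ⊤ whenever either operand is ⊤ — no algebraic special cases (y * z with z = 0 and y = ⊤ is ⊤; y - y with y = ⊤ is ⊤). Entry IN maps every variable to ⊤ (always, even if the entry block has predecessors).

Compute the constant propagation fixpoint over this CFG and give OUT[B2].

Answer: {a: ⊤, b: 2, c: ⊤, d: ⊤, e: ⊤, f: ⊤}

Derivation:
Converged values:
  B0:  IN=(all ⊤)  OUT=(all ⊤)
  B1:  IN=(all ⊤)  OUT={b:2; rest ⊤}
  B2:  IN={b:2; rest ⊤}  OUT={b:2; rest ⊤}
  B3:  IN={b:2; rest ⊤}  OUT={a:3, b:2; rest ⊤}
  B4:  IN={a:3, b:2; rest ⊤}  OUT={a:3; rest ⊤}
  B5:  IN={a:3; rest ⊤}  OUT={a:3; rest ⊤}
  B6:  IN={a:3; rest ⊤}  OUT={a:3; rest ⊤}

Merge at B2: IN[B2] = OUT[B1] = {a: ⊤, b: 2, c: ⊤, d: ⊤, e: ⊤, f: ⊤}
Applying B2's transfer function to that IN value gives OUT[B2] (row B2 above).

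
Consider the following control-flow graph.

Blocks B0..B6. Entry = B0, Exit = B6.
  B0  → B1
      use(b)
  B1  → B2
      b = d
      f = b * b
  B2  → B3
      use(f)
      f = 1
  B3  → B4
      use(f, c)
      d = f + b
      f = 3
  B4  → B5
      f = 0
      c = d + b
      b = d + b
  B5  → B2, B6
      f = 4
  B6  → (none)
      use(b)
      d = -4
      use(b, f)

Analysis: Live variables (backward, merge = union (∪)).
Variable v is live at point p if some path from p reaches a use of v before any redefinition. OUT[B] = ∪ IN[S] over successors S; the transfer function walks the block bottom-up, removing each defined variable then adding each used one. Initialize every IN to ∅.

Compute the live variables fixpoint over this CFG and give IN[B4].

Fixpoint table:
  B0: | IN={b, c, d} | OUT={c, d}
  B1: | IN={c, d} | OUT={b, c, f}
  B2: | IN={b, c, f} | OUT={b, c, f}
  B3: | IN={b, c, f} | OUT={b, d}
  B4: | IN={b, d} | OUT={b, c}
  B5: | IN={b, c} | OUT={b, c, f}
  B6: | IN={b, f} | OUT={}

Merge at B4: OUT[B4] = IN[B5] = {b, c}
Applying B4's transfer function to that OUT value gives IN[B4] (row B4 above).

Answer: {b, d}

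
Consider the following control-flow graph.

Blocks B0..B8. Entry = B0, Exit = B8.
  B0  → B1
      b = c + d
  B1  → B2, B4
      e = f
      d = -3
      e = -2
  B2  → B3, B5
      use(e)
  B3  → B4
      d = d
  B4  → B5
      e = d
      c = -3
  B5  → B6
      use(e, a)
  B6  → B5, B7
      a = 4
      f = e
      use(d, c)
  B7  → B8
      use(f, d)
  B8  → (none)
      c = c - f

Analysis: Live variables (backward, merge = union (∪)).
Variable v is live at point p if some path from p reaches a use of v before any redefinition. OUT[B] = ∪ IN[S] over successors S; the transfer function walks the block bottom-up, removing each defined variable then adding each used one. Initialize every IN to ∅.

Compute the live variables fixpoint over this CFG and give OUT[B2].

Per-block solution:
  B0:  IN={a, c, d, f}  OUT={a, c, f}
  B1:  IN={a, c, f}  OUT={a, c, d, e}
  B2:  IN={a, c, d, e}  OUT={a, c, d, e}
  B3:  IN={a, d}  OUT={a, d}
  B4:  IN={a, d}  OUT={a, c, d, e}
  B5:  IN={a, c, d, e}  OUT={c, d, e}
  B6:  IN={c, d, e}  OUT={a, c, d, e, f}
  B7:  IN={c, d, f}  OUT={c, f}
  B8:  IN={c, f}  OUT={}

Merge at B2: OUT[B2] = IN[B3] ⊔ IN[B5] = {a, c, d, e}

Answer: {a, c, d, e}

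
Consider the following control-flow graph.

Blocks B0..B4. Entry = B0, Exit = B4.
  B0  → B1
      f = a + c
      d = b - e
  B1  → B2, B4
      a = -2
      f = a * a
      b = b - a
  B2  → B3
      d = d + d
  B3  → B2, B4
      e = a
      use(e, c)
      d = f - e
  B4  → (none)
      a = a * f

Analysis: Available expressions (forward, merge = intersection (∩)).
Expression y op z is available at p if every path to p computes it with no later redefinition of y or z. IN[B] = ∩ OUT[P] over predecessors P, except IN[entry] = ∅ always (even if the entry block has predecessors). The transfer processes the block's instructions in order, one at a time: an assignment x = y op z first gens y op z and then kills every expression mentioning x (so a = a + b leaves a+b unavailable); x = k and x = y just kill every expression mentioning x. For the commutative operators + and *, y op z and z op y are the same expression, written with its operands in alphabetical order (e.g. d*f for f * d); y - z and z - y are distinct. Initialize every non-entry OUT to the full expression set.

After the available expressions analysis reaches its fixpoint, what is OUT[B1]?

Answer: {a*a}

Trace:
Converged values:
  B0:   IN={}   OUT={a+c, b-e}
  B1:   IN={a+c, b-e}   OUT={a*a}
  B2:   IN={a*a}   OUT={a*a}
  B3:   IN={a*a}   OUT={a*a, f-e}
  B4:   IN={a*a}   OUT={}

Merge at B1: IN[B1] = OUT[B0] = {a+c, b-e}
Applying B1's transfer function to that IN value gives OUT[B1] (row B1 above).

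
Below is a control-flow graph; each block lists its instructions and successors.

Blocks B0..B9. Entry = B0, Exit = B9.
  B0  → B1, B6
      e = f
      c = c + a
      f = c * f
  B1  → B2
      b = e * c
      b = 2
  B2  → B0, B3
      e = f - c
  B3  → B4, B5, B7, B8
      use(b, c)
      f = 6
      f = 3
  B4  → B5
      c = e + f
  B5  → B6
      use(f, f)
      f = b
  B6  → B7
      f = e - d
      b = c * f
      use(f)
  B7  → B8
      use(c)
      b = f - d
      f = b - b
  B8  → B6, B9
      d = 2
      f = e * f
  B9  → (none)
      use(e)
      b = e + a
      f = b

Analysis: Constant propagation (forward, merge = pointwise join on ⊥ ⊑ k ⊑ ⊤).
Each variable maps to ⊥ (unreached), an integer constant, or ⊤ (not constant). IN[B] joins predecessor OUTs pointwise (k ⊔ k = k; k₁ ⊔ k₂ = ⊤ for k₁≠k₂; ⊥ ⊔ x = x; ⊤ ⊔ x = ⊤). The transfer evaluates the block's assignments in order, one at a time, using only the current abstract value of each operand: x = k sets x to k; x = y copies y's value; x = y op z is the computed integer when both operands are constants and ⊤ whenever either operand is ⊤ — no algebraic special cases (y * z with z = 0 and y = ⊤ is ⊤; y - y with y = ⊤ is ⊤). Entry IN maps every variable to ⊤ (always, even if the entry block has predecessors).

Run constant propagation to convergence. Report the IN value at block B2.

Per-block solution:
  B0: | IN=(all ⊤) | OUT=(all ⊤)
  B1: | IN=(all ⊤) | OUT={b:2; rest ⊤}
  B2: | IN={b:2; rest ⊤} | OUT={b:2; rest ⊤}
  B3: | IN={b:2; rest ⊤} | OUT={b:2, f:3; rest ⊤}
  B4: | IN={b:2, f:3; rest ⊤} | OUT={b:2, f:3; rest ⊤}
  B5: | IN={b:2, f:3; rest ⊤} | OUT={b:2, f:2; rest ⊤}
  B6: | IN=(all ⊤) | OUT=(all ⊤)
  B7: | IN=(all ⊤) | OUT=(all ⊤)
  B8: | IN=(all ⊤) | OUT={d:2; rest ⊤}
  B9: | IN={d:2; rest ⊤} | OUT={d:2; rest ⊤}

Merge at B2: IN[B2] = OUT[B1] = {a: ⊤, b: 2, c: ⊤, d: ⊤, e: ⊤, f: ⊤}

Answer: {a: ⊤, b: 2, c: ⊤, d: ⊤, e: ⊤, f: ⊤}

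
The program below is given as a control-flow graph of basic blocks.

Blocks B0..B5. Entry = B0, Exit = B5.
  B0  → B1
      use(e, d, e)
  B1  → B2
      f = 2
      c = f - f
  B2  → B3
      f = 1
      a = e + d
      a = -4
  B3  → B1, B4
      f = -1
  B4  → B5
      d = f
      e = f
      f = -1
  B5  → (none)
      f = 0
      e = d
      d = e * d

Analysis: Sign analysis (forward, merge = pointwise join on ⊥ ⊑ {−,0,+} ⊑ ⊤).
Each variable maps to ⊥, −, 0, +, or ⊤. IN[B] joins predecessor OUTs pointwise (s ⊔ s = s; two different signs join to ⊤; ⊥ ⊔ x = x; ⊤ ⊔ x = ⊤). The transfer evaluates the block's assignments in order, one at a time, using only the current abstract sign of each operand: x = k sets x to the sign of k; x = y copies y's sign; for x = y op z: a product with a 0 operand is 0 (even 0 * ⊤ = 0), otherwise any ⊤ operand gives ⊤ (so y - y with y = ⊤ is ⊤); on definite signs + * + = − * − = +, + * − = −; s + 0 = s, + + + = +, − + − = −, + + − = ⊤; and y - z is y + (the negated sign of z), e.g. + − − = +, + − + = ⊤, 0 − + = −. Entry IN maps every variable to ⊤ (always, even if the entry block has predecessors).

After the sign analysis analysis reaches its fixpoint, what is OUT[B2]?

Per-block solution:
  B0: | IN=(all ⊤) | OUT=(all ⊤)
  B1: | IN=(all ⊤) | OUT={f:+; rest ⊤}
  B2: | IN={f:+; rest ⊤} | OUT={a:-, f:+; rest ⊤}
  B3: | IN={a:-, f:+; rest ⊤} | OUT={a:-, f:-; rest ⊤}
  B4: | IN={a:-, f:-; rest ⊤} | OUT={a:-, d:-, e:-, f:-; rest ⊤}
  B5: | IN={a:-, d:-, e:-, f:-; rest ⊤} | OUT={a:-, d:+, e:-, f:0; rest ⊤}

Merge at B2: IN[B2] = OUT[B1] = {a: ⊤, b: ⊤, c: ⊤, d: ⊤, e: ⊤, f: +}
Applying B2's transfer function to that IN value gives OUT[B2] (row B2 above).

Answer: {a: -, b: ⊤, c: ⊤, d: ⊤, e: ⊤, f: +}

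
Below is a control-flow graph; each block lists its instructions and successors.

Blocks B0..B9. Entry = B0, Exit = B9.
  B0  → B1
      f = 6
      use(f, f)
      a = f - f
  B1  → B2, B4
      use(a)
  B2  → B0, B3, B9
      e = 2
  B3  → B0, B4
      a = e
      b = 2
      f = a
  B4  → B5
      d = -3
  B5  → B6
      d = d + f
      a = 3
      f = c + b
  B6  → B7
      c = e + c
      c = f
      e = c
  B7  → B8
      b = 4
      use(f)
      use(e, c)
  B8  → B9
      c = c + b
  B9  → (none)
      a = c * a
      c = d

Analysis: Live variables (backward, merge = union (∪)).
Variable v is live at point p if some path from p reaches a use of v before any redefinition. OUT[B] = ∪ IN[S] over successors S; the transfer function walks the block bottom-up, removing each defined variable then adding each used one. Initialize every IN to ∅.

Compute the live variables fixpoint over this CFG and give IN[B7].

Per-block solution:
  B0:   IN={b, c, d, e}   OUT={a, b, c, d, e, f}
  B1:   IN={a, b, c, d, e, f}   OUT={a, b, c, d, e, f}
  B2:   IN={a, b, c, d}   OUT={a, b, c, d, e}
  B3:   IN={c, d, e}   OUT={b, c, d, e, f}
  B4:   IN={b, c, e, f}   OUT={b, c, d, e, f}
  B5:   IN={b, c, d, e, f}   OUT={a, c, d, e, f}
  B6:   IN={a, c, d, e, f}   OUT={a, c, d, e, f}
  B7:   IN={a, c, d, e, f}   OUT={a, b, c, d}
  B8:   IN={a, b, c, d}   OUT={a, c, d}
  B9:   IN={a, c, d}   OUT={}

Merge at B7: OUT[B7] = IN[B8] = {a, b, c, d}
Applying B7's transfer function to that OUT value gives IN[B7] (row B7 above).

Answer: {a, c, d, e, f}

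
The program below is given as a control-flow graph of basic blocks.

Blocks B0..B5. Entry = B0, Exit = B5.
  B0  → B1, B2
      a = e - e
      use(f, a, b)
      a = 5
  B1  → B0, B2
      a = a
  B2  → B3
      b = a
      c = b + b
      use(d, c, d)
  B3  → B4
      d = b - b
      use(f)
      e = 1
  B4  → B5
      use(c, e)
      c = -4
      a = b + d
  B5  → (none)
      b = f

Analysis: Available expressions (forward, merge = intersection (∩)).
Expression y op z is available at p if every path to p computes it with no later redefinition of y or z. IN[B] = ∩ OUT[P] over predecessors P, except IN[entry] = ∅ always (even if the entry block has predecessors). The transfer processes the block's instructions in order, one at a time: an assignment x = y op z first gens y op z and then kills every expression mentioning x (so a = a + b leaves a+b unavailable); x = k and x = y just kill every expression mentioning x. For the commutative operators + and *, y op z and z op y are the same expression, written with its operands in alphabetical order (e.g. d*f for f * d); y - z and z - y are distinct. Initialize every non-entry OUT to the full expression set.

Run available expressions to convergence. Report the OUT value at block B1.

Answer: {e-e}

Derivation:
Per-block solution:
  B0:   IN={}   OUT={e-e}
  B1:   IN={e-e}   OUT={e-e}
  B2:   IN={e-e}   OUT={b+b, e-e}
  B3:   IN={b+b, e-e}   OUT={b+b, b-b}
  B4:   IN={b+b, b-b}   OUT={b+b, b+d, b-b}
  B5:   IN={b+b, b+d, b-b}   OUT={}

Merge at B1: IN[B1] = OUT[B0] = {e-e}
Applying B1's transfer function to that IN value gives OUT[B1] (row B1 above).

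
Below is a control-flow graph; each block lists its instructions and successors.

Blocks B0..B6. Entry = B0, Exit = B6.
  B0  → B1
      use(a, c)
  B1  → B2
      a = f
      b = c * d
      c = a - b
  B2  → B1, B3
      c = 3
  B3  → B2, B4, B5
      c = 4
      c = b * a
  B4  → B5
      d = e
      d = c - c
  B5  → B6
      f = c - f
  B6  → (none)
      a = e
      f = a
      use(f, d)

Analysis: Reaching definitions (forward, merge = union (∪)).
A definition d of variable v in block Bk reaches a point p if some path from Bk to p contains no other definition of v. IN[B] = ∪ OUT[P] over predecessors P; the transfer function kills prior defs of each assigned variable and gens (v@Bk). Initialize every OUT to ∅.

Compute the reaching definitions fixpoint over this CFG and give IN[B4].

Per-block solution:
  B0: | IN={} | OUT={}
  B1: | IN={a@B1, b@B1, c@B2} | OUT={a@B1, b@B1, c@B1}
  B2: | IN={a@B1, b@B1, c@B1, c@B3} | OUT={a@B1, b@B1, c@B2}
  B3: | IN={a@B1, b@B1, c@B2} | OUT={a@B1, b@B1, c@B3}
  B4: | IN={a@B1, b@B1, c@B3} | OUT={a@B1, b@B1, c@B3, d@B4}
  B5: | IN={a@B1, b@B1, c@B3, d@B4} | OUT={a@B1, b@B1, c@B3, d@B4, f@B5}
  B6: | IN={a@B1, b@B1, c@B3, d@B4, f@B5} | OUT={a@B6, b@B1, c@B3, d@B4, f@B6}

Merge at B4: IN[B4] = OUT[B3] = {a@B1, b@B1, c@B3}

Answer: {a@B1, b@B1, c@B3}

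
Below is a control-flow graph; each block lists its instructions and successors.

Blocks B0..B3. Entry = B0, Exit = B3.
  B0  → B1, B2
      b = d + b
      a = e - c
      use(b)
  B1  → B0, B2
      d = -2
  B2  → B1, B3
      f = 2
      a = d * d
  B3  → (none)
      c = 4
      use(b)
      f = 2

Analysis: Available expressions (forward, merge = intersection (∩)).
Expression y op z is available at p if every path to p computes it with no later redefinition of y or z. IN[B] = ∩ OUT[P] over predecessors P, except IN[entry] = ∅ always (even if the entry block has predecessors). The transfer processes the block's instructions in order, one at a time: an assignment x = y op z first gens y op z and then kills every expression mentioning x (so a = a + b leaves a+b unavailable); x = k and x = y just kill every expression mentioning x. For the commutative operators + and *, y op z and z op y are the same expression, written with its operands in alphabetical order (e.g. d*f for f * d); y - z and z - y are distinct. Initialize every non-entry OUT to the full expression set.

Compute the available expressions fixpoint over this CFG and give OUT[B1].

Converged values:
  B0:   IN={}   OUT={e-c}
  B1:   IN={e-c}   OUT={e-c}
  B2:   IN={e-c}   OUT={d*d, e-c}
  B3:   IN={d*d, e-c}   OUT={d*d}

Merge at B1: IN[B1] = OUT[B0] ∩ OUT[B2] = {e-c}
Applying B1's transfer function to that IN value gives OUT[B1] (row B1 above).

Answer: {e-c}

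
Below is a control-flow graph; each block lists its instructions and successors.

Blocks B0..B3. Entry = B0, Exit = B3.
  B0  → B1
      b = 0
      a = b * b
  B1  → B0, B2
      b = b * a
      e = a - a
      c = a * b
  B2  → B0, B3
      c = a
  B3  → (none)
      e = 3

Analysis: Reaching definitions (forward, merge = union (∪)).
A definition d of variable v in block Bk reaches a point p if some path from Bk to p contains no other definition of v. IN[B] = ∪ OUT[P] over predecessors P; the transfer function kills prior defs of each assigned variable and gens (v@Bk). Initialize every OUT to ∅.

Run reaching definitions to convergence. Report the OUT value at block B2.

Converged values:
  B0:  IN={a@B0, b@B1, c@B1, c@B2, e@B1}  OUT={a@B0, b@B0, c@B1, c@B2, e@B1}
  B1:  IN={a@B0, b@B0, c@B1, c@B2, e@B1}  OUT={a@B0, b@B1, c@B1, e@B1}
  B2:  IN={a@B0, b@B1, c@B1, e@B1}  OUT={a@B0, b@B1, c@B2, e@B1}
  B3:  IN={a@B0, b@B1, c@B2, e@B1}  OUT={a@B0, b@B1, c@B2, e@B3}

Merge at B2: IN[B2] = OUT[B1] = {a@B0, b@B1, c@B1, e@B1}
Applying B2's transfer function to that IN value gives OUT[B2] (row B2 above).

Answer: {a@B0, b@B1, c@B2, e@B1}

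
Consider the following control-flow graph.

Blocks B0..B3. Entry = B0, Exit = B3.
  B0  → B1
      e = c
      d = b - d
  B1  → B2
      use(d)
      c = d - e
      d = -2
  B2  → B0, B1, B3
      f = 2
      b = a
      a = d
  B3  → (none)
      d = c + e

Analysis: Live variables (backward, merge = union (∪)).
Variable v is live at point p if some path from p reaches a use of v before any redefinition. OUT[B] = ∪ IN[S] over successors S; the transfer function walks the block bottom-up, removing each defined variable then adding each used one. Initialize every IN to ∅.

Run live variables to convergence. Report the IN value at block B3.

Answer: {c, e}

Trace:
Per-block solution:
  B0:  IN={a, b, c, d}  OUT={a, d, e}
  B1:  IN={a, d, e}  OUT={a, c, d, e}
  B2:  IN={a, c, d, e}  OUT={a, b, c, d, e}
  B3:  IN={c, e}  OUT={}

B3 is the boundary node: OUT[B3] = {}
Applying B3's transfer function to that OUT value gives IN[B3] (row B3 above).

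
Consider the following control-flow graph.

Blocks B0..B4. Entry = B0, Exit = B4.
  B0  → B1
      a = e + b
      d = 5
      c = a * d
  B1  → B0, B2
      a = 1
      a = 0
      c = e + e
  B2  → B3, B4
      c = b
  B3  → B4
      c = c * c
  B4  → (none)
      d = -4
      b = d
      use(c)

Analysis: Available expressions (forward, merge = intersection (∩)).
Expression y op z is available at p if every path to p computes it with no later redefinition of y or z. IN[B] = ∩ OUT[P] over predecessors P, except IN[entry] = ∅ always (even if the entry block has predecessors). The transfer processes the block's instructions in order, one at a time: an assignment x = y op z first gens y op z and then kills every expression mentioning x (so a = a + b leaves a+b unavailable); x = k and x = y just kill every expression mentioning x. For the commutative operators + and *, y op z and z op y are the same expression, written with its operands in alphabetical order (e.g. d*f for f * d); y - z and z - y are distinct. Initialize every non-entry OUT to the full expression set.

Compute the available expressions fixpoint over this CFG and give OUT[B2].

Fixpoint table:
  B0: | IN={} | OUT={a*d, b+e}
  B1: | IN={a*d, b+e} | OUT={b+e, e+e}
  B2: | IN={b+e, e+e} | OUT={b+e, e+e}
  B3: | IN={b+e, e+e} | OUT={b+e, e+e}
  B4: | IN={b+e, e+e} | OUT={e+e}

Merge at B2: IN[B2] = OUT[B1] = {b+e, e+e}
Applying B2's transfer function to that IN value gives OUT[B2] (row B2 above).

Answer: {b+e, e+e}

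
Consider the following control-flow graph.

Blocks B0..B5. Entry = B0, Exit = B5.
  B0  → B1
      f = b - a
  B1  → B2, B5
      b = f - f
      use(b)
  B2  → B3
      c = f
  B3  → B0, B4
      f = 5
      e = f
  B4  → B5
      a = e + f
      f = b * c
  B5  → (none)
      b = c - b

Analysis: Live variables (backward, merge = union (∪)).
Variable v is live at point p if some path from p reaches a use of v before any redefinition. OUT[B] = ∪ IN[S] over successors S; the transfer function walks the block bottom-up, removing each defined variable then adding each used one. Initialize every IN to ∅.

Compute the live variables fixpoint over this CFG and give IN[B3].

Answer: {a, b, c}

Working:
Fixpoint table:
  B0:  IN={a, b, c}  OUT={a, c, f}
  B1:  IN={a, c, f}  OUT={a, b, c, f}
  B2:  IN={a, b, f}  OUT={a, b, c}
  B3:  IN={a, b, c}  OUT={a, b, c, e, f}
  B4:  IN={b, c, e, f}  OUT={b, c}
  B5:  IN={b, c}  OUT={}

Merge at B3: OUT[B3] = IN[B0] ⊔ IN[B4] = {a, b, c, e, f}
Applying B3's transfer function to that OUT value gives IN[B3] (row B3 above).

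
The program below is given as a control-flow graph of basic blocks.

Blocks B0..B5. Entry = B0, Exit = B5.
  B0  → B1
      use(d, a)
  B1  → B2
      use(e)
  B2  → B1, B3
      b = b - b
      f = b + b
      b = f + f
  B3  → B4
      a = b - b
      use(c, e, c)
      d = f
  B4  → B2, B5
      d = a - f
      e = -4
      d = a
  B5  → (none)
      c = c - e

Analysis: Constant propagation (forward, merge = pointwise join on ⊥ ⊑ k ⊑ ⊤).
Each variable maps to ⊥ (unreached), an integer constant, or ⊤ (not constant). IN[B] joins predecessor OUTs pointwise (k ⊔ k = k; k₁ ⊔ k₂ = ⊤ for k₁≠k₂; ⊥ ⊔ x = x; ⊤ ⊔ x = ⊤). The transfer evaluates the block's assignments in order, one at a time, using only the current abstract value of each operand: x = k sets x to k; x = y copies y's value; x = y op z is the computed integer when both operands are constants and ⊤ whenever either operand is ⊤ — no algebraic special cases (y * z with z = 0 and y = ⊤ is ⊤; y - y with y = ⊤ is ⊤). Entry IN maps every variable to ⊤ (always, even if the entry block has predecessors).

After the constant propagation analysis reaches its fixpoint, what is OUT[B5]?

Answer: {a: ⊤, b: ⊤, c: ⊤, d: ⊤, e: -4, f: ⊤}

Trace:
Converged values:
  B0: | IN=(all ⊤) | OUT=(all ⊤)
  B1: | IN=(all ⊤) | OUT=(all ⊤)
  B2: | IN=(all ⊤) | OUT=(all ⊤)
  B3: | IN=(all ⊤) | OUT=(all ⊤)
  B4: | IN=(all ⊤) | OUT={e:-4; rest ⊤}
  B5: | IN={e:-4; rest ⊤} | OUT={e:-4; rest ⊤}

Merge at B5: IN[B5] = OUT[B4] = {a: ⊤, b: ⊤, c: ⊤, d: ⊤, e: -4, f: ⊤}
Applying B5's transfer function to that IN value gives OUT[B5] (row B5 above).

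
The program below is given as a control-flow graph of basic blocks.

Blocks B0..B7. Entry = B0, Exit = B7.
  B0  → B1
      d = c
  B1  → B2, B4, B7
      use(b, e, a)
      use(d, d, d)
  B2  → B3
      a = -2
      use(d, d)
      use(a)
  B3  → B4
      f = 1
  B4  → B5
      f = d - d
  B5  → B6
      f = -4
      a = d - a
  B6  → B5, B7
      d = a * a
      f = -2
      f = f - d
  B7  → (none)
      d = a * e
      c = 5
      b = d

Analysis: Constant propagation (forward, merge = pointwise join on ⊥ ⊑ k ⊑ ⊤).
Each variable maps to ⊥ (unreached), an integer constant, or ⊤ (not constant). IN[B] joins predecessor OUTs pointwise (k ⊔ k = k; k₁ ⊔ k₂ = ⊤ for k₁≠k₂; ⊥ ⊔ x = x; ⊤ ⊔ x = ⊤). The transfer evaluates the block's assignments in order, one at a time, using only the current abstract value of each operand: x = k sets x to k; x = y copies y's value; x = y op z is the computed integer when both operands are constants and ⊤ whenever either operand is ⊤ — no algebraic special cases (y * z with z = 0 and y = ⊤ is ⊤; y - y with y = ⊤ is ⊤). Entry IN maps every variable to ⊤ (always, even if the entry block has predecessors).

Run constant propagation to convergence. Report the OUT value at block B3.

Answer: {a: -2, b: ⊤, c: ⊤, d: ⊤, e: ⊤, f: 1}

Trace:
Fixpoint table:
  B0:   IN=(all ⊤)   OUT=(all ⊤)
  B1:   IN=(all ⊤)   OUT=(all ⊤)
  B2:   IN=(all ⊤)   OUT={a:-2; rest ⊤}
  B3:   IN={a:-2; rest ⊤}   OUT={a:-2, f:1; rest ⊤}
  B4:   IN=(all ⊤)   OUT=(all ⊤)
  B5:   IN=(all ⊤)   OUT={f:-4; rest ⊤}
  B6:   IN={f:-4; rest ⊤}   OUT=(all ⊤)
  B7:   IN=(all ⊤)   OUT={c:5; rest ⊤}

Merge at B3: IN[B3] = OUT[B2] = {a: -2, b: ⊤, c: ⊤, d: ⊤, e: ⊤, f: ⊤}
Applying B3's transfer function to that IN value gives OUT[B3] (row B3 above).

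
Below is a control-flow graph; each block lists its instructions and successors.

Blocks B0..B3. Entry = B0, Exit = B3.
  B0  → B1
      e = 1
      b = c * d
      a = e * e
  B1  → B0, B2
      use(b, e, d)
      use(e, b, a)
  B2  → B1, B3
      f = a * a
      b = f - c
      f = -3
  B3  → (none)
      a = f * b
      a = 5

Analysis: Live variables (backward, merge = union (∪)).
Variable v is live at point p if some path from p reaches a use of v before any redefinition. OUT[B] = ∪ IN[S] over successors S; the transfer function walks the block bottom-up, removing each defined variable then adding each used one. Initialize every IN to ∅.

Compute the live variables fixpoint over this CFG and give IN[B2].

Answer: {a, c, d, e}

Trace:
Per-block solution:
  B0:   IN={c, d}   OUT={a, b, c, d, e}
  B1:   IN={a, b, c, d, e}   OUT={a, c, d, e}
  B2:   IN={a, c, d, e}   OUT={a, b, c, d, e, f}
  B3:   IN={b, f}   OUT={}

Merge at B2: OUT[B2] = IN[B1] ⊔ IN[B3] = {a, b, c, d, e, f}
Applying B2's transfer function to that OUT value gives IN[B2] (row B2 above).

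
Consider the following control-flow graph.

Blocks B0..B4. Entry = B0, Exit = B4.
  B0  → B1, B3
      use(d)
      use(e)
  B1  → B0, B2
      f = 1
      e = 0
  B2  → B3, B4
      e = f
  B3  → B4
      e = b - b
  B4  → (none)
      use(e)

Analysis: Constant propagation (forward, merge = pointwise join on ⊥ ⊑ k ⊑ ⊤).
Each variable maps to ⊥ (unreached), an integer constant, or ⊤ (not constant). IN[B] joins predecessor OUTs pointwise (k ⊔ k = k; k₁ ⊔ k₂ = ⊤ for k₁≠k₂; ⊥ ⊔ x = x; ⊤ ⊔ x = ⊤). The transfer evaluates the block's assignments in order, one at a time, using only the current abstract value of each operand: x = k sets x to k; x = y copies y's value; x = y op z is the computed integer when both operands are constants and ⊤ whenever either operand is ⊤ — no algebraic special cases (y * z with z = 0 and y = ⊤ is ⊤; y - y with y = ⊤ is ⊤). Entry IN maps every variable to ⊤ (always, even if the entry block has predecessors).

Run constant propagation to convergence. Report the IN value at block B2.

Fixpoint table:
  B0: | IN=(all ⊤) | OUT=(all ⊤)
  B1: | IN=(all ⊤) | OUT={e:0, f:1; rest ⊤}
  B2: | IN={e:0, f:1; rest ⊤} | OUT={e:1, f:1; rest ⊤}
  B3: | IN=(all ⊤) | OUT=(all ⊤)
  B4: | IN=(all ⊤) | OUT=(all ⊤)

Merge at B2: IN[B2] = OUT[B1] = {a: ⊤, b: ⊤, c: ⊤, d: ⊤, e: 0, f: 1}

Answer: {a: ⊤, b: ⊤, c: ⊤, d: ⊤, e: 0, f: 1}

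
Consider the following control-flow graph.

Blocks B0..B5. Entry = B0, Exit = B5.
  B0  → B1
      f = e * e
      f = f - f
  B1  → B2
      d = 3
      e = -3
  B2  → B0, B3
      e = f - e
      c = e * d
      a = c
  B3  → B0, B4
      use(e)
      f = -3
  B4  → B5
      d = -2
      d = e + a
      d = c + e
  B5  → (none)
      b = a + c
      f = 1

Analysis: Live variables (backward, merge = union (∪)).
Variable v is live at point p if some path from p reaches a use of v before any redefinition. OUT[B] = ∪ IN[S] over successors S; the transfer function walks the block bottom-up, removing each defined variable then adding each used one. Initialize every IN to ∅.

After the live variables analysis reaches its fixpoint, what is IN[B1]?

Answer: {f}

Trace:
Converged values:
  B0:  IN={e}  OUT={f}
  B1:  IN={f}  OUT={d, e, f}
  B2:  IN={d, e, f}  OUT={a, c, e}
  B3:  IN={a, c, e}  OUT={a, c, e}
  B4:  IN={a, c, e}  OUT={a, c}
  B5:  IN={a, c}  OUT={}

Merge at B1: OUT[B1] = IN[B2] = {d, e, f}
Applying B1's transfer function to that OUT value gives IN[B1] (row B1 above).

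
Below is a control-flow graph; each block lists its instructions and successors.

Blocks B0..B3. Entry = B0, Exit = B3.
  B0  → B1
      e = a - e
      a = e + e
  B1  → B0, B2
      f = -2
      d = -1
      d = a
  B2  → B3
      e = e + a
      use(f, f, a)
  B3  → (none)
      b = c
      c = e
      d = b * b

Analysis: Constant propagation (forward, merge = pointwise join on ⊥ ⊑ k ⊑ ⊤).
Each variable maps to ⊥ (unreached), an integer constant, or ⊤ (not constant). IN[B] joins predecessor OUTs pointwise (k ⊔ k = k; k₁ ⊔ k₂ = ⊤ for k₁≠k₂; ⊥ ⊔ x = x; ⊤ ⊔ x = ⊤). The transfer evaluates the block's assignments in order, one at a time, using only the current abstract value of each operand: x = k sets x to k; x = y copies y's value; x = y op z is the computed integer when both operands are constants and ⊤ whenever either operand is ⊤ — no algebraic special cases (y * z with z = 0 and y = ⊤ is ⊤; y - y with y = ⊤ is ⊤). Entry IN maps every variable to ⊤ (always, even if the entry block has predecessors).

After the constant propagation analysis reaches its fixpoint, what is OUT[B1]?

Fixpoint table:
  B0:  IN=(all ⊤)  OUT=(all ⊤)
  B1:  IN=(all ⊤)  OUT={f:-2; rest ⊤}
  B2:  IN={f:-2; rest ⊤}  OUT={f:-2; rest ⊤}
  B3:  IN={f:-2; rest ⊤}  OUT={f:-2; rest ⊤}

Merge at B1: IN[B1] = OUT[B0] = {a: ⊤, b: ⊤, c: ⊤, d: ⊤, e: ⊤, f: ⊤}
Applying B1's transfer function to that IN value gives OUT[B1] (row B1 above).

Answer: {a: ⊤, b: ⊤, c: ⊤, d: ⊤, e: ⊤, f: -2}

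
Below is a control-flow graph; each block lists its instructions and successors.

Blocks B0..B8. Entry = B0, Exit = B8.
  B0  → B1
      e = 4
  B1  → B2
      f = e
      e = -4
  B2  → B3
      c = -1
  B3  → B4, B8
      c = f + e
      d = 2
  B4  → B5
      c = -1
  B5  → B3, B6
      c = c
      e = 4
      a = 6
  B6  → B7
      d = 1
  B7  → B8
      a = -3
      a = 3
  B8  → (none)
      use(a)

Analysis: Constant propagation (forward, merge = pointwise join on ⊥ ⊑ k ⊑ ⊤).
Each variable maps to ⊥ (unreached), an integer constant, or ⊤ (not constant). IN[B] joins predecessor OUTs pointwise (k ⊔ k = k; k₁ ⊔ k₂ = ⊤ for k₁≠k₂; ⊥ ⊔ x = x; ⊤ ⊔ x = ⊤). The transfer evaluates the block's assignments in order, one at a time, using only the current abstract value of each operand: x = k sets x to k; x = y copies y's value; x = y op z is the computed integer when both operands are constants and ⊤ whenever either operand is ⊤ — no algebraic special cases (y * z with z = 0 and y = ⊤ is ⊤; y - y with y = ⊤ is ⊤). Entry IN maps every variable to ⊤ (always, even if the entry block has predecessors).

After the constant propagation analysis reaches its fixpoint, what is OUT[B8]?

Answer: {a: ⊤, b: ⊤, c: ⊤, d: ⊤, e: ⊤, f: 4}

Derivation:
Per-block solution:
  B0:  IN=(all ⊤)  OUT={e:4; rest ⊤}
  B1:  IN={e:4; rest ⊤}  OUT={e:-4, f:4; rest ⊤}
  B2:  IN={e:-4, f:4; rest ⊤}  OUT={c:-1, e:-4, f:4; rest ⊤}
  B3:  IN={c:-1, f:4; rest ⊤}  OUT={d:2, f:4; rest ⊤}
  B4:  IN={d:2, f:4; rest ⊤}  OUT={c:-1, d:2, f:4; rest ⊤}
  B5:  IN={c:-1, d:2, f:4; rest ⊤}  OUT={a:6, c:-1, d:2, e:4, f:4; rest ⊤}
  B6:  IN={a:6, c:-1, d:2, e:4, f:4; rest ⊤}  OUT={a:6, c:-1, d:1, e:4, f:4; rest ⊤}
  B7:  IN={a:6, c:-1, d:1, e:4, f:4; rest ⊤}  OUT={a:3, c:-1, d:1, e:4, f:4; rest ⊤}
  B8:  IN={f:4; rest ⊤}  OUT={f:4; rest ⊤}

Merge at B8: IN[B8] = OUT[B3] ⊔ OUT[B7] = {a: ⊤, b: ⊤, c: ⊤, d: ⊤, e: ⊤, f: 4}
Applying B8's transfer function to that IN value gives OUT[B8] (row B8 above).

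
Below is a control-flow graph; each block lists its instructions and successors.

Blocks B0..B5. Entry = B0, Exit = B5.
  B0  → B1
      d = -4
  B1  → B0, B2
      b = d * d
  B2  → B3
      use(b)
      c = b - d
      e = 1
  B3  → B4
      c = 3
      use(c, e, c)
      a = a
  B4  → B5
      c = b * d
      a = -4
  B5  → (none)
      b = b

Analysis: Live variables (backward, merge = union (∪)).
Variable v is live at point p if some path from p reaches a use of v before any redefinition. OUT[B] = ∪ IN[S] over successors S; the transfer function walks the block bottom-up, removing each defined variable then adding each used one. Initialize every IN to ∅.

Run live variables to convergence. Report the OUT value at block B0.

Answer: {a, d}

Trace:
Converged values:
  B0:   IN={a}   OUT={a, d}
  B1:   IN={a, d}   OUT={a, b, d}
  B2:   IN={a, b, d}   OUT={a, b, d, e}
  B3:   IN={a, b, d, e}   OUT={b, d}
  B4:   IN={b, d}   OUT={b}
  B5:   IN={b}   OUT={}

Merge at B0: OUT[B0] = IN[B1] = {a, d}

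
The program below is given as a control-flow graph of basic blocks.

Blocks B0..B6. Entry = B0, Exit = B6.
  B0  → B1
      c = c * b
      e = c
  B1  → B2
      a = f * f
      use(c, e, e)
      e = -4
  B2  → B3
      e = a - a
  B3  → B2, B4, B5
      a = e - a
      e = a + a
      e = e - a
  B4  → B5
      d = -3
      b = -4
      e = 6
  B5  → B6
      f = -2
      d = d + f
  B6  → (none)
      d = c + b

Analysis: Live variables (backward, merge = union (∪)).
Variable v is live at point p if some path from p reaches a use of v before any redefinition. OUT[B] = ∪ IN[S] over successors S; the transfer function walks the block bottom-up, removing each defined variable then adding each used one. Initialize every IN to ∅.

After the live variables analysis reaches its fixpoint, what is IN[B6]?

Answer: {b, c}

Working:
Converged values:
  B0: | IN={b, c, d, f} | OUT={b, c, d, e, f}
  B1: | IN={b, c, d, e, f} | OUT={a, b, c, d}
  B2: | IN={a, b, c, d} | OUT={a, b, c, d, e}
  B3: | IN={a, b, c, d, e} | OUT={a, b, c, d}
  B4: | IN={c} | OUT={b, c, d}
  B5: | IN={b, c, d} | OUT={b, c}
  B6: | IN={b, c} | OUT={}

B6 is the boundary node: OUT[B6] = {}
Applying B6's transfer function to that OUT value gives IN[B6] (row B6 above).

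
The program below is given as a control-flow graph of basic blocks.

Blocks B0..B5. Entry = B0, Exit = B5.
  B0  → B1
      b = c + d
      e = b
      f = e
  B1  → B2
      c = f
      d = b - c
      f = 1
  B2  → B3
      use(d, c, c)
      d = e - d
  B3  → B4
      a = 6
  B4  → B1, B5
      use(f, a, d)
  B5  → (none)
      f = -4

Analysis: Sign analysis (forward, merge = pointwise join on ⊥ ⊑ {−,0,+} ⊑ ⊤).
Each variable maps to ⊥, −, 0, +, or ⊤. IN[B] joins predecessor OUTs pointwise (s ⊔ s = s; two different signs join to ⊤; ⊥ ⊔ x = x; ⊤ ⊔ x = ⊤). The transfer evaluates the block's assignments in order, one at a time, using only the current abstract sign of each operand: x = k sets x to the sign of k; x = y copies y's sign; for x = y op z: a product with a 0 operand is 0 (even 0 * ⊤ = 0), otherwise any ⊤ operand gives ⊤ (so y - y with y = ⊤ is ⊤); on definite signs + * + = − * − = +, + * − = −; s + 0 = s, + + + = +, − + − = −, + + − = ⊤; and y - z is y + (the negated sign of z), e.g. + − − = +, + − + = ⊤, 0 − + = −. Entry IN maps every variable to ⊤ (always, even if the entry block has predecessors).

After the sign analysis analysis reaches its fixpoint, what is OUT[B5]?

Answer: {a: +, b: ⊤, c: ⊤, d: ⊤, e: ⊤, f: -}

Trace:
Per-block solution:
  B0: | IN=(all ⊤) | OUT=(all ⊤)
  B1: | IN=(all ⊤) | OUT={f:+; rest ⊤}
  B2: | IN={f:+; rest ⊤} | OUT={f:+; rest ⊤}
  B3: | IN={f:+; rest ⊤} | OUT={a:+, f:+; rest ⊤}
  B4: | IN={a:+, f:+; rest ⊤} | OUT={a:+, f:+; rest ⊤}
  B5: | IN={a:+, f:+; rest ⊤} | OUT={a:+, f:-; rest ⊤}

Merge at B5: IN[B5] = OUT[B4] = {a: +, b: ⊤, c: ⊤, d: ⊤, e: ⊤, f: +}
Applying B5's transfer function to that IN value gives OUT[B5] (row B5 above).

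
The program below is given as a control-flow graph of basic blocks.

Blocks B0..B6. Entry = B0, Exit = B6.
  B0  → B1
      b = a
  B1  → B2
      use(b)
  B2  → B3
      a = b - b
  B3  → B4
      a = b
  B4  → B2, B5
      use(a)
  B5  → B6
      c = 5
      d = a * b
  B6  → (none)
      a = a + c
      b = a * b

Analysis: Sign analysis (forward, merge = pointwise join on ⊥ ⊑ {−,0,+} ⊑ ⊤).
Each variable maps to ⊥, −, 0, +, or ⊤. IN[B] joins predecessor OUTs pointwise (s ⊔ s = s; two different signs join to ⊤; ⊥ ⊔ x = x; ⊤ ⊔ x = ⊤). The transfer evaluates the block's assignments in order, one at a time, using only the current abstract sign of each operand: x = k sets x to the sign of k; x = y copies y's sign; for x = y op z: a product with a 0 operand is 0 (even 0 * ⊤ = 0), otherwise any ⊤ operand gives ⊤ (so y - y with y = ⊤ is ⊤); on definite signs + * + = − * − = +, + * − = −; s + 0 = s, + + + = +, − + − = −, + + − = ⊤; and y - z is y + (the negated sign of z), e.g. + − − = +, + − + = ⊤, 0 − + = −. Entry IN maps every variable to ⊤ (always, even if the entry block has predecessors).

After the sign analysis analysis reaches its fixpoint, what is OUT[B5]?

Answer: {a: ⊤, b: ⊤, c: +, d: ⊤, e: ⊤, f: ⊤}

Derivation:
Fixpoint table:
  B0:   IN=(all ⊤)   OUT=(all ⊤)
  B1:   IN=(all ⊤)   OUT=(all ⊤)
  B2:   IN=(all ⊤)   OUT=(all ⊤)
  B3:   IN=(all ⊤)   OUT=(all ⊤)
  B4:   IN=(all ⊤)   OUT=(all ⊤)
  B5:   IN=(all ⊤)   OUT={c:+; rest ⊤}
  B6:   IN={c:+; rest ⊤}   OUT={c:+; rest ⊤}

Merge at B5: IN[B5] = OUT[B4] = {a: ⊤, b: ⊤, c: ⊤, d: ⊤, e: ⊤, f: ⊤}
Applying B5's transfer function to that IN value gives OUT[B5] (row B5 above).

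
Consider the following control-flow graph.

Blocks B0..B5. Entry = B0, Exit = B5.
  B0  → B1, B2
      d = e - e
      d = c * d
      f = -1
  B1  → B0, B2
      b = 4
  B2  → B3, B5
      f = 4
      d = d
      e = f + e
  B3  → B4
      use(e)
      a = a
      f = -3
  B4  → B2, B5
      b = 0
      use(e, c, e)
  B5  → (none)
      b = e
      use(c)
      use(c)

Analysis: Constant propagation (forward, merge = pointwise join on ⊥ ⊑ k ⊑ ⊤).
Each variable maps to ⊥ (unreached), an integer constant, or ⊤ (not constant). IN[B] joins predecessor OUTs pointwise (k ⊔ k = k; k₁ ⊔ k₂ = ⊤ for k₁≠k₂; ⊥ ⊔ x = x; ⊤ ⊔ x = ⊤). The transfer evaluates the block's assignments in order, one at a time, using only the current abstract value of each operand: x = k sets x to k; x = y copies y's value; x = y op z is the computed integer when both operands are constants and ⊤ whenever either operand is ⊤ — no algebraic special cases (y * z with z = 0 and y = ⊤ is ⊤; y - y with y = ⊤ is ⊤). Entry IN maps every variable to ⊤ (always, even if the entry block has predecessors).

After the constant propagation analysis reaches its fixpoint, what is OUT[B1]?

Converged values:
  B0:  IN=(all ⊤)  OUT={f:-1; rest ⊤}
  B1:  IN={f:-1; rest ⊤}  OUT={b:4, f:-1; rest ⊤}
  B2:  IN=(all ⊤)  OUT={f:4; rest ⊤}
  B3:  IN={f:4; rest ⊤}  OUT={f:-3; rest ⊤}
  B4:  IN={f:-3; rest ⊤}  OUT={b:0, f:-3; rest ⊤}
  B5:  IN=(all ⊤)  OUT=(all ⊤)

Merge at B1: IN[B1] = OUT[B0] = {a: ⊤, b: ⊤, c: ⊤, d: ⊤, e: ⊤, f: -1}
Applying B1's transfer function to that IN value gives OUT[B1] (row B1 above).

Answer: {a: ⊤, b: 4, c: ⊤, d: ⊤, e: ⊤, f: -1}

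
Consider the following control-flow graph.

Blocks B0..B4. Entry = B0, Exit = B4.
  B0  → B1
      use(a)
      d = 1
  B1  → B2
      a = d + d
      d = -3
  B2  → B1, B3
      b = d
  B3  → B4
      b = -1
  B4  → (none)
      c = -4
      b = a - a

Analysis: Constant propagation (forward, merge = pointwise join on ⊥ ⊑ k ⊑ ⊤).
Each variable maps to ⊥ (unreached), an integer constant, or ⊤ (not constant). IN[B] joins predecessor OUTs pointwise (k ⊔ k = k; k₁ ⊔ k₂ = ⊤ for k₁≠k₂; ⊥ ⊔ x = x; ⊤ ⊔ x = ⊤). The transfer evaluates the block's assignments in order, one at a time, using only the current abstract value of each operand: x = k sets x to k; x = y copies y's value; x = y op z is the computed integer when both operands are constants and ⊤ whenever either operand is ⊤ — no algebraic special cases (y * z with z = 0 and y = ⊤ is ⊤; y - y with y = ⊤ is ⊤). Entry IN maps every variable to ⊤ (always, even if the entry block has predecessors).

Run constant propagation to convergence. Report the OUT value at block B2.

Answer: {a: ⊤, b: -3, c: ⊤, d: -3, e: ⊤, f: ⊤}

Derivation:
Converged values:
  B0:  IN=(all ⊤)  OUT={d:1; rest ⊤}
  B1:  IN=(all ⊤)  OUT={d:-3; rest ⊤}
  B2:  IN={d:-3; rest ⊤}  OUT={b:-3, d:-3; rest ⊤}
  B3:  IN={b:-3, d:-3; rest ⊤}  OUT={b:-1, d:-3; rest ⊤}
  B4:  IN={b:-1, d:-3; rest ⊤}  OUT={c:-4, d:-3; rest ⊤}

Merge at B2: IN[B2] = OUT[B1] = {a: ⊤, b: ⊤, c: ⊤, d: -3, e: ⊤, f: ⊤}
Applying B2's transfer function to that IN value gives OUT[B2] (row B2 above).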